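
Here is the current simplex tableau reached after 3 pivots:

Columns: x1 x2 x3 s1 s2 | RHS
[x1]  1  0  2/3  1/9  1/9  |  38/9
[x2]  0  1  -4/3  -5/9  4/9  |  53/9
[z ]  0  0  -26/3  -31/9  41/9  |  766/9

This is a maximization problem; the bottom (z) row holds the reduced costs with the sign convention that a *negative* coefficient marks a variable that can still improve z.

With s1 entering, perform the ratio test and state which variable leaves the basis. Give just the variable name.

x1

Ratios: row 1 (x1): (38/9)/(1/9) = 38; row 2 (x2): entry -5/9 ≤ 0, skip.
Minimum ratio 38 is in the x1 row, so x1 leaves.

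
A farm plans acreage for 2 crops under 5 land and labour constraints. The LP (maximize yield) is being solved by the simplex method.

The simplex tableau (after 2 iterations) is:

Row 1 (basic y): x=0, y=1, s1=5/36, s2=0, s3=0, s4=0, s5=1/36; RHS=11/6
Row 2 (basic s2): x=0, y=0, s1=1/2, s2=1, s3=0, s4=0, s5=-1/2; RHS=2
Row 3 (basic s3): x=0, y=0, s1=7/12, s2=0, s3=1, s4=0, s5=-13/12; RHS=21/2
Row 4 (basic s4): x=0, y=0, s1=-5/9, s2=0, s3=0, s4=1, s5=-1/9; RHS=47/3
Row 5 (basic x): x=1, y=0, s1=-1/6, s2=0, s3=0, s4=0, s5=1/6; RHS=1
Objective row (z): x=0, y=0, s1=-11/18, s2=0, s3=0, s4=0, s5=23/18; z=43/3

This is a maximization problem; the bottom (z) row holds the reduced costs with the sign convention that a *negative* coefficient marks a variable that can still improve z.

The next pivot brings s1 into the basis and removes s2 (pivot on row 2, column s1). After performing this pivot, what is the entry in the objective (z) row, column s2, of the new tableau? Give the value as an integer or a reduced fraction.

Pivot element is row 2, column s1: 1/2.
Normalize row 2: new (row 2, s2) = 1/(1/2) = 2.
z-row ← z-row − (-11/18)·(new row 2): 0 − (-11/18)·2 = 11/9.

11/9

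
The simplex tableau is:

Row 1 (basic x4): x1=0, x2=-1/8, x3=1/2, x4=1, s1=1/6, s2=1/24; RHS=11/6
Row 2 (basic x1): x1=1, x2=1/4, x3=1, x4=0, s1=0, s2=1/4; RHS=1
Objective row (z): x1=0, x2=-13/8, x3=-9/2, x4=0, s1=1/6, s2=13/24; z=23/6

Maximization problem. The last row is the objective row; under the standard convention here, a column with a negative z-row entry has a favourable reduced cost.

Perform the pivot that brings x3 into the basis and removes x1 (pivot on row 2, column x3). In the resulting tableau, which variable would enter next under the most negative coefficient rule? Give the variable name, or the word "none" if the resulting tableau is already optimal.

x2

Pivot element 1. New z-row = old z-row − (-9/2)·(row 2/1).
Updated z-row coefficients: x1: 9/2, x2: -1/2, x3: 0, x4: 0, s1: 1/6, s2: 5/3.
The most negative is -1/2 in column x2, so x2 would enter next.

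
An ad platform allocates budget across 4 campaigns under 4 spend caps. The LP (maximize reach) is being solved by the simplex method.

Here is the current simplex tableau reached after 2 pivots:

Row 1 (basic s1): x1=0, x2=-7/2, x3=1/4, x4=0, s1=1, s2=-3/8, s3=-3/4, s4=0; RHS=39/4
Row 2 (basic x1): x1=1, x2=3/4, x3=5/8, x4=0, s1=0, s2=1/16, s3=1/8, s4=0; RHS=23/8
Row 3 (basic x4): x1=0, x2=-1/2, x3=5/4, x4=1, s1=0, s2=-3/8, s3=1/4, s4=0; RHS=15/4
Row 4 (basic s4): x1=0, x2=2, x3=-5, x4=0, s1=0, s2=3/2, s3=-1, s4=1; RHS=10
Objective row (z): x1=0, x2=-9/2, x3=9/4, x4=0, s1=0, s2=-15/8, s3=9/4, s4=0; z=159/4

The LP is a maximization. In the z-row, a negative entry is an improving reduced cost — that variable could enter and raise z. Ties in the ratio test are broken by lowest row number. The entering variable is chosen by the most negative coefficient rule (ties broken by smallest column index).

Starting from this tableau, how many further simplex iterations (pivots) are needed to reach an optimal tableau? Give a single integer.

pivot: x2 in, x1 out → z = 57
pivot: s2 in, s4 out → z = 477/8
pivot: x3 in, x2 out → z = 1281/20
No improving column remains; optimal.

3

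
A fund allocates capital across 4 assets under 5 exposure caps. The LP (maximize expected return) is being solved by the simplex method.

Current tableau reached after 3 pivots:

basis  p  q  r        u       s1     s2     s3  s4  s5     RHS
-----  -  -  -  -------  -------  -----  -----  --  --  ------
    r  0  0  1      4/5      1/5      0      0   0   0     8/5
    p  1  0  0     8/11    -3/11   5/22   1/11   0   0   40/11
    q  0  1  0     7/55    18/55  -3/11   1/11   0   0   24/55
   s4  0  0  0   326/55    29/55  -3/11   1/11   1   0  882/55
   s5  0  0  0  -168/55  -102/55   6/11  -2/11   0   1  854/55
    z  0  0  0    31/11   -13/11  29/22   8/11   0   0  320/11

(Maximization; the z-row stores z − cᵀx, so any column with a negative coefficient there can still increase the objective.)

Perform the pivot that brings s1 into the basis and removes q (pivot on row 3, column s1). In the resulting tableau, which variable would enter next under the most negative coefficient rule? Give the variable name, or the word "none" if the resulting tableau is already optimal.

none

Pivot element 18/55. New z-row = old z-row − (-13/11)·(row 3/(18/55)).
Updated z-row coefficients: p: 0, q: 65/18, r: 0, u: 59/18, s1: 0, s2: 1/3, s3: 19/18, s4: 0, s5: 0.
No coefficient is strictly negative; the tableau after this pivot is optimal.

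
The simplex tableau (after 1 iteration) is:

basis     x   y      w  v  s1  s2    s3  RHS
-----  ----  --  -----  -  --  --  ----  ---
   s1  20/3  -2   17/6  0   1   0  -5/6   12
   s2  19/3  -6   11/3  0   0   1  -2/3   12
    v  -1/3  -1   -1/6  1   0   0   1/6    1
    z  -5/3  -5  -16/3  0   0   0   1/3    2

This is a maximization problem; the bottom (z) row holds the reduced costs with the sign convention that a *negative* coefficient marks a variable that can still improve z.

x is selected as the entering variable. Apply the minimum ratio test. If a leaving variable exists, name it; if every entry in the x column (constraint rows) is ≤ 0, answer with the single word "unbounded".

s1

Ratios: row 1 (s1): 12/(20/3) = 9/5; row 2 (s2): 12/(19/3) = 36/19; row 3 (v): entry -1/3 ≤ 0, skip.
Minimum ratio is in the s1 row, so s1 leaves.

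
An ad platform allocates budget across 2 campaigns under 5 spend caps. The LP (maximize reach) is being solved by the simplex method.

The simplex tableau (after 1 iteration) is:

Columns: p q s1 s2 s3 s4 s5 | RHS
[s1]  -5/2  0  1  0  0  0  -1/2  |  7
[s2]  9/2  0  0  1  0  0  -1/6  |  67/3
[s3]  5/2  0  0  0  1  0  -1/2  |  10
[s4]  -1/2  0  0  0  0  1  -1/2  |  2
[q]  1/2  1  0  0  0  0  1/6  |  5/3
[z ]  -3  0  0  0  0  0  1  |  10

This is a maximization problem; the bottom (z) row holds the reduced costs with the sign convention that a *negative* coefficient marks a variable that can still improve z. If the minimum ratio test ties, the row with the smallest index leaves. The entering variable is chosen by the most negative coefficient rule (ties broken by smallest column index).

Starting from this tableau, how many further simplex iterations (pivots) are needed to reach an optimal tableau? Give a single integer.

pivot: p in, q out → z = 20
No improving column remains; optimal.

1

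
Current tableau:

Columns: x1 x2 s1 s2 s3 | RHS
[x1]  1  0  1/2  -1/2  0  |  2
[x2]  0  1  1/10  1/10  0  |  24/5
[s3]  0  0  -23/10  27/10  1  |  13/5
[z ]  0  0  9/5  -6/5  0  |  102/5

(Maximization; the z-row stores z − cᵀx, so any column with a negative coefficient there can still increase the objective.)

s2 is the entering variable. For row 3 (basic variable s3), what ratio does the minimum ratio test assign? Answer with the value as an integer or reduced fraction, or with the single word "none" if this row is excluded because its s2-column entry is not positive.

Ratio = RHS / (s2 entry) = (13/5) / (27/10) = 26/27.

26/27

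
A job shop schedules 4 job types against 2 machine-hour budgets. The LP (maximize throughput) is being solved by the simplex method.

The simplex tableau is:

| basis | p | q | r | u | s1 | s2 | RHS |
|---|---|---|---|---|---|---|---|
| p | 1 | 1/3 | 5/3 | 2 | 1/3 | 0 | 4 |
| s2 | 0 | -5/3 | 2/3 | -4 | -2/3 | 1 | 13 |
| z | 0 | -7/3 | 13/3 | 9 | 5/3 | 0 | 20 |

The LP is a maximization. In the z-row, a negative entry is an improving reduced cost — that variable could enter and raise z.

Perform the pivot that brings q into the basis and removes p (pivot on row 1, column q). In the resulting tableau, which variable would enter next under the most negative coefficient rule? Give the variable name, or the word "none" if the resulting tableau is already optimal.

Pivot element 1/3. New z-row = old z-row − (-7/3)·(row 1/(1/3)).
Updated z-row coefficients: p: 7, q: 0, r: 16, u: 23, s1: 4, s2: 0.
No coefficient is strictly negative; the tableau after this pivot is optimal.

none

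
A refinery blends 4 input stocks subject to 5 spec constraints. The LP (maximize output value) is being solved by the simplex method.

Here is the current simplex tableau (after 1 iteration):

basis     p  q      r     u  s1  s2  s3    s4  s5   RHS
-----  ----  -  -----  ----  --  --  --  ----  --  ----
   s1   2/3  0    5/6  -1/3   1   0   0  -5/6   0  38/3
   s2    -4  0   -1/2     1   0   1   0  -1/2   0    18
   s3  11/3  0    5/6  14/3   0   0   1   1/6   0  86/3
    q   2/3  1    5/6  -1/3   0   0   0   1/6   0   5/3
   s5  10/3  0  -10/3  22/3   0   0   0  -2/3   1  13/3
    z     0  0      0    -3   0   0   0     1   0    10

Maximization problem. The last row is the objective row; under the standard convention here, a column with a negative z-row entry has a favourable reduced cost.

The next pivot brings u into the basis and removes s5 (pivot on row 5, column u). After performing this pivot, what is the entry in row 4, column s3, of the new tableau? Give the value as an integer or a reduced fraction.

0

Pivot element is row 5, column u: 22/3.
Normalize row 5: new (row 5, s3) = 0/(22/3) = 0.
row 4 ← row 4 − (-1/3)·(new row 5): 0 − (-1/3)·0 = 0.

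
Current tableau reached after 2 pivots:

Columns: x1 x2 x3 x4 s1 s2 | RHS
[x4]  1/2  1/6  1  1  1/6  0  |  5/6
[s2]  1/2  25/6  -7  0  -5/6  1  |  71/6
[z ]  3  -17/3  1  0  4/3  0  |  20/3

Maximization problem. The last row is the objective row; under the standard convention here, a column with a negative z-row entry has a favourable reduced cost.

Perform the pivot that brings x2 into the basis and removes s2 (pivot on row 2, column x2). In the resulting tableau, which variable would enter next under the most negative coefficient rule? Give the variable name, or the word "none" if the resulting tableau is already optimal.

Pivot element 25/6. New z-row = old z-row − (-17/3)·(row 2/(25/6)).
Updated z-row coefficients: x1: 92/25, x2: 0, x3: -213/25, x4: 0, s1: 1/5, s2: 34/25.
The most negative is -213/25 in column x3, so x3 would enter next.

x3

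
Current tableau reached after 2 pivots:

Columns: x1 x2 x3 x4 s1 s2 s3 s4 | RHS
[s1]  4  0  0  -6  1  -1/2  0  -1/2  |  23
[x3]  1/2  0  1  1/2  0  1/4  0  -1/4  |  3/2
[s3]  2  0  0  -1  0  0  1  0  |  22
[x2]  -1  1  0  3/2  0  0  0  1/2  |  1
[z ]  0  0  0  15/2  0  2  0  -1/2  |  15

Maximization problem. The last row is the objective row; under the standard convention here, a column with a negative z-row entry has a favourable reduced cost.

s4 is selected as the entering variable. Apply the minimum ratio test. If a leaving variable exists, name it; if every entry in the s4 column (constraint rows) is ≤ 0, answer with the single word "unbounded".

x2

Ratios: row 1 (s1): entry -1/2 ≤ 0, skip; row 2 (x3): entry -1/4 ≤ 0, skip; row 3 (s3): entry 0 ≤ 0, skip; row 4 (x2): 1/(1/2) = 2.
Minimum ratio is in the x2 row, so x2 leaves.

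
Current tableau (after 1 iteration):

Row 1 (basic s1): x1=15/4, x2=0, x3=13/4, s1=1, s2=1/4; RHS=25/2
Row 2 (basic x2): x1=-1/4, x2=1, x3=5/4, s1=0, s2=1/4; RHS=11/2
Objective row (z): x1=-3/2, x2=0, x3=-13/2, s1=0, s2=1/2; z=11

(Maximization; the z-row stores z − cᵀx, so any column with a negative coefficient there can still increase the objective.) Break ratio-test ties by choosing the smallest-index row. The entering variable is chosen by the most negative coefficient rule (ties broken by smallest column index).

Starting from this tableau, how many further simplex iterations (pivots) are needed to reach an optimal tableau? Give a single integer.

1

pivot: x3 in, s1 out → z = 36
No improving column remains; optimal.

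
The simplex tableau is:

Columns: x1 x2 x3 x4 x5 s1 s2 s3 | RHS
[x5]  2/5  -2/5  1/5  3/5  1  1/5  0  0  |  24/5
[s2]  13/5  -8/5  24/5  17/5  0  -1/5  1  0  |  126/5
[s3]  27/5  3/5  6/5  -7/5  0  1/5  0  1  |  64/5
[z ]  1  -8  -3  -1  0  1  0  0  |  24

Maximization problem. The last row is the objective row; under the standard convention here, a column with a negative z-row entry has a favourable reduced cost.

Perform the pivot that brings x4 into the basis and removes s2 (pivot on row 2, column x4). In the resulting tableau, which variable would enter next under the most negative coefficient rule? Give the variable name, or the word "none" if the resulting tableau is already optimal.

x2

Pivot element 17/5. New z-row = old z-row − (-1)·(row 2/(17/5)).
Updated z-row coefficients: x1: 30/17, x2: -144/17, x3: -27/17, x4: 0, x5: 0, s1: 16/17, s2: 5/17, s3: 0.
The most negative is -144/17 in column x2, so x2 would enter next.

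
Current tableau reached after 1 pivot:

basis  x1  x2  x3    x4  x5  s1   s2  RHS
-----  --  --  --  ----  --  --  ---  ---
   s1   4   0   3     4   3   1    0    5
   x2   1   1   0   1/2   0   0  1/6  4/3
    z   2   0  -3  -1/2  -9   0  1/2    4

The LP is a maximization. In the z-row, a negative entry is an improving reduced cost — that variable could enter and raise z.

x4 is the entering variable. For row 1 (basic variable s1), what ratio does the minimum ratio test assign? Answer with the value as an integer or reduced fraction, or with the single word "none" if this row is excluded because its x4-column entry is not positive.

Ratio = RHS / (x4 entry) = 5 / 4 = 5/4.

5/4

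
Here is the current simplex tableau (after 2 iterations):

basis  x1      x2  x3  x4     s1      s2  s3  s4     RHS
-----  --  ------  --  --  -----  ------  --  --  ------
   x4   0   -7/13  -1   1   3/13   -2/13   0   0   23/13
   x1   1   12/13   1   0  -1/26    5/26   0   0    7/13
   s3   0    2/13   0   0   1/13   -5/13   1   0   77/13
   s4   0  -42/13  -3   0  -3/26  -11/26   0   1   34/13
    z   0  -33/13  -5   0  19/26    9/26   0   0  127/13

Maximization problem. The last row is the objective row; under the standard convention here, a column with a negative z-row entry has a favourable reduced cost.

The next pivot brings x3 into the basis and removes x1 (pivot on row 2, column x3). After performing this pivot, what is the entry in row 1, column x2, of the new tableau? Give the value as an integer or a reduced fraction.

Pivot element is row 2, column x3: 1.
Normalize row 2: new (row 2, x2) = (12/13)/1 = 12/13.
row 1 ← row 1 − (-1)·(new row 2): -7/13 − (-1)·(12/13) = 5/13.

5/13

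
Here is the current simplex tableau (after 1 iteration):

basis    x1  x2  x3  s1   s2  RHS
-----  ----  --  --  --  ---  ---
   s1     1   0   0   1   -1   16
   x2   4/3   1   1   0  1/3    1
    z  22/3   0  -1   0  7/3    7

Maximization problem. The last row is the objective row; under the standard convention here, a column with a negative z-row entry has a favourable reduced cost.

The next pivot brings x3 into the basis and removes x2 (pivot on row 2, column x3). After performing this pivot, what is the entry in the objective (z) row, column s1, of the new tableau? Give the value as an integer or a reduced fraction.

Pivot element is row 2, column x3: 1.
Normalize row 2: new (row 2, s1) = 0/1 = 0.
z-row ← z-row − (-1)·(new row 2): 0 − (-1)·0 = 0.

0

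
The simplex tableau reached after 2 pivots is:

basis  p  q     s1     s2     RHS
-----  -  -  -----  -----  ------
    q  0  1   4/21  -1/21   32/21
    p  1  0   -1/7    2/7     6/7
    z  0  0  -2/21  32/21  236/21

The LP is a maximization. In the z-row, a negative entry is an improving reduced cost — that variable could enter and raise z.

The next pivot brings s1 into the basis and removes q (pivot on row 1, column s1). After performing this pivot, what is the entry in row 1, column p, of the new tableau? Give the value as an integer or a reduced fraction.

Pivot element is row 1, column s1: 4/21.
Normalize row 1: new (row 1, p) = 0/(4/21) = 0.
Row 1 is the pivot row, so the entry is 0.

0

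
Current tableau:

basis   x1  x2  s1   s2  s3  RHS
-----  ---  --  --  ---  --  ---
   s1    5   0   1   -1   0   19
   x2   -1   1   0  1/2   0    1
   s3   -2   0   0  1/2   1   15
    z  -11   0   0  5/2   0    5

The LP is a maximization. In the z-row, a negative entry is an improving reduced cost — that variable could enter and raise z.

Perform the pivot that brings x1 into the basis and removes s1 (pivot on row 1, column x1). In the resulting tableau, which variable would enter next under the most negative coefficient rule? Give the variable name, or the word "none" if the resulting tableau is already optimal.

Pivot element 5. New z-row = old z-row − (-11)·(row 1/5).
Updated z-row coefficients: x1: 0, x2: 0, s1: 11/5, s2: 3/10, s3: 0.
No coefficient is strictly negative; the tableau after this pivot is optimal.

none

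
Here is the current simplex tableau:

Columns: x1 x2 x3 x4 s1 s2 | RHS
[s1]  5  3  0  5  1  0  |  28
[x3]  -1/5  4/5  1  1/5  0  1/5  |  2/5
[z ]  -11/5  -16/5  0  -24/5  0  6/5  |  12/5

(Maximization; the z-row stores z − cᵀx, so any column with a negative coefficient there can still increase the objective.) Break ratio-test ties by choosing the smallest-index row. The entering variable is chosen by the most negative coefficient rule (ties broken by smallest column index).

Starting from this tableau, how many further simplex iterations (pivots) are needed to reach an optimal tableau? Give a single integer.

pivot: x4 in, x3 out → z = 12
pivot: x1 in, s1 out → z = 123/5
No improving column remains; optimal.

2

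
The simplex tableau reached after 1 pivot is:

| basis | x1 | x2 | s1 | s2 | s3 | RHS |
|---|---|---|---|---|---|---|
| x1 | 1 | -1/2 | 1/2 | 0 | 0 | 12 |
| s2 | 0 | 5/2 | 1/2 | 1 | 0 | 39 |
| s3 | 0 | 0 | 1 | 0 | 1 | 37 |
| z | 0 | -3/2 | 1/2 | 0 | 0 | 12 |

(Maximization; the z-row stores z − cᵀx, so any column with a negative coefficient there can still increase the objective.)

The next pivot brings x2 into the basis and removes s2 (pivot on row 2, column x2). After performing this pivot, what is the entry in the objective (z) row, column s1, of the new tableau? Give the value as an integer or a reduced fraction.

4/5

Pivot element is row 2, column x2: 5/2.
Normalize row 2: new (row 2, s1) = (1/2)/(5/2) = 1/5.
z-row ← z-row − (-3/2)·(new row 2): 1/2 − (-3/2)·(1/5) = 4/5.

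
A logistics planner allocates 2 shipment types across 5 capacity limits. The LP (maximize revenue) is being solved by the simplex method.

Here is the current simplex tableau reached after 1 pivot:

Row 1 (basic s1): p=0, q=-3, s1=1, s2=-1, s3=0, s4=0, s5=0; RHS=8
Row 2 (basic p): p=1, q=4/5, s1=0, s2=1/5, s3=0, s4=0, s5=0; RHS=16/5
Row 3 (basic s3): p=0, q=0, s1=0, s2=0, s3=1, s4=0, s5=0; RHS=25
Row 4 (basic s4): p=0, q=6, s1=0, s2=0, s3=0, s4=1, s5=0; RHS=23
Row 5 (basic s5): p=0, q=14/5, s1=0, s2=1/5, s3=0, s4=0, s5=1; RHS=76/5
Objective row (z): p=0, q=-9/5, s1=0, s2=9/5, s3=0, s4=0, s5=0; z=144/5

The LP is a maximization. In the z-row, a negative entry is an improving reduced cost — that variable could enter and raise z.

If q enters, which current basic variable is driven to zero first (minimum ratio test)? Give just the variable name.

s4

Ratios: row 1 (s1): entry -3 ≤ 0, skip; row 2 (p): (16/5)/(4/5) = 4; row 3 (s3): entry 0 ≤ 0, skip; row 4 (s4): 23/6 = 23/6; row 5 (s5): (76/5)/(14/5) = 38/7.
Minimum ratio 23/6 is in the s4 row, so s4 leaves.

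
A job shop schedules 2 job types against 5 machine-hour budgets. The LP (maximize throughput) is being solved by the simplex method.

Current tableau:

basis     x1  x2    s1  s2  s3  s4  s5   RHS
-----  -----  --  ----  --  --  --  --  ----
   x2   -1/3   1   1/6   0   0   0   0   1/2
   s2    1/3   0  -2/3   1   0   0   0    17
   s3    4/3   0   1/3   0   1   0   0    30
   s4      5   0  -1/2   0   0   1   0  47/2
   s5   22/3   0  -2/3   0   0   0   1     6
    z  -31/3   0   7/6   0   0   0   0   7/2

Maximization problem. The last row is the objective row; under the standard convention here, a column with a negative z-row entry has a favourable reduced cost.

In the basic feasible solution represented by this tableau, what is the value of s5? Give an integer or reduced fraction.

6

s5 is basic (row 5); its value is the RHS of that row: 6.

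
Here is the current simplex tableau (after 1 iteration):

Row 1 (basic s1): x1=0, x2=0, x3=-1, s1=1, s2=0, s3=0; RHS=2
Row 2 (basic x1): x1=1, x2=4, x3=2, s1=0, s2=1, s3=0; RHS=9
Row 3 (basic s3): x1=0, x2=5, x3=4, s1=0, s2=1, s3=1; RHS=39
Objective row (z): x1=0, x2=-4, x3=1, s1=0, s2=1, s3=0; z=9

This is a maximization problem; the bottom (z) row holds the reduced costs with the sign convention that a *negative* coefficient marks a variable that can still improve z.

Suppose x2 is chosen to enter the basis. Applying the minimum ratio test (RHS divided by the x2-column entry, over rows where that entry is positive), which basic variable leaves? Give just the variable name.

x1

Ratios: row 1 (s1): entry 0 ≤ 0, skip; row 2 (x1): 9/4 = 9/4; row 3 (s3): 39/5 = 39/5.
Minimum ratio 9/4 is in the x1 row, so x1 leaves.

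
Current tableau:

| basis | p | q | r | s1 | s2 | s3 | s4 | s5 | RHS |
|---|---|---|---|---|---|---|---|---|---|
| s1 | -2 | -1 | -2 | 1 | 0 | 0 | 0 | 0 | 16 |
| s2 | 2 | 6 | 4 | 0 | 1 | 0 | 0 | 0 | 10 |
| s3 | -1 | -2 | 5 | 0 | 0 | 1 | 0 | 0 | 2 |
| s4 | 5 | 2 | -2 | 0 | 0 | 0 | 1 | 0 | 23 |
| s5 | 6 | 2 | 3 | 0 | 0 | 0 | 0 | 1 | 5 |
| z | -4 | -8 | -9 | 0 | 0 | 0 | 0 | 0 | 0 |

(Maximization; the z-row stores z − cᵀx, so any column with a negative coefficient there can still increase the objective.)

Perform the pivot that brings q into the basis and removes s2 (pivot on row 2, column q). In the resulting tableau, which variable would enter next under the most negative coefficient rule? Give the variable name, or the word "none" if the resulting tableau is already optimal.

Pivot element 6. New z-row = old z-row − (-8)·(row 2/6).
Updated z-row coefficients: p: -4/3, q: 0, r: -11/3, s1: 0, s2: 4/3, s3: 0, s4: 0, s5: 0.
The most negative is -11/3 in column r, so r would enter next.

r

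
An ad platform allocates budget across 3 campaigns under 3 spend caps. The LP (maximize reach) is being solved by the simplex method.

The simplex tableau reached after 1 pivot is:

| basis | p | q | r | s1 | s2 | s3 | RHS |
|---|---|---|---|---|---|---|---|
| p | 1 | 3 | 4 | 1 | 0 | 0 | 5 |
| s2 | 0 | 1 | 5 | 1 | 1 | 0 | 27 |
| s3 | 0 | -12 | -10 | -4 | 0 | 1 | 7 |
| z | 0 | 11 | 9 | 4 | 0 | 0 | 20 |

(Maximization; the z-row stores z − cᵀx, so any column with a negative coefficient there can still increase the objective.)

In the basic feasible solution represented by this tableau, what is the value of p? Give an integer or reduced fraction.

5

p is basic (row 1); its value is the RHS of that row: 5.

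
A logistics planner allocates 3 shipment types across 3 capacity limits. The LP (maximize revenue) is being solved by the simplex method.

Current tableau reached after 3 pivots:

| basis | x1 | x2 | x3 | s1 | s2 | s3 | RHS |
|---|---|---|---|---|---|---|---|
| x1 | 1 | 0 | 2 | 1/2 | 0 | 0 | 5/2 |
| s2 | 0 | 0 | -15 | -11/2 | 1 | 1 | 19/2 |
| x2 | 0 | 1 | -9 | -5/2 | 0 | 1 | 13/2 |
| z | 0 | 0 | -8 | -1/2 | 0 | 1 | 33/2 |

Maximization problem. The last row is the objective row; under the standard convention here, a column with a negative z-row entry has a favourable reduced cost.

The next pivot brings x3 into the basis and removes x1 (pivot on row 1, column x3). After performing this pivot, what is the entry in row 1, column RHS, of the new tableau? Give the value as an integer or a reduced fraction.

Pivot element is row 1, column x3: 2.
Normalize row 1: new (row 1, RHS) = (5/2)/2 = 5/4.
Row 1 is the pivot row, so the entry is 5/4.

5/4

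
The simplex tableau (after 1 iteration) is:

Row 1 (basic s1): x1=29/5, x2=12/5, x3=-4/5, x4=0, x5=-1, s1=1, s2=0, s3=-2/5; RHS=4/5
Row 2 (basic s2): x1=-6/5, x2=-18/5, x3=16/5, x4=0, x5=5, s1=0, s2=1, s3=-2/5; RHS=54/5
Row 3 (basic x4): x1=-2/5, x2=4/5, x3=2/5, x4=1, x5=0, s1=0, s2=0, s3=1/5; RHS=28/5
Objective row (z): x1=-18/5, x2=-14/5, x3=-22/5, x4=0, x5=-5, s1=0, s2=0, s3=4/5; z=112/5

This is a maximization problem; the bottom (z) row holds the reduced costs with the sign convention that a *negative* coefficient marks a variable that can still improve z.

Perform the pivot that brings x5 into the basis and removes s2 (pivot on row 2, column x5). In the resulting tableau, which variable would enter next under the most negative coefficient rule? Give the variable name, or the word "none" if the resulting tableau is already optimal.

x2

Pivot element 5. New z-row = old z-row − (-5)·(row 2/5).
Updated z-row coefficients: x1: -24/5, x2: -32/5, x3: -6/5, x4: 0, x5: 0, s1: 0, s2: 1, s3: 2/5.
The most negative is -32/5 in column x2, so x2 would enter next.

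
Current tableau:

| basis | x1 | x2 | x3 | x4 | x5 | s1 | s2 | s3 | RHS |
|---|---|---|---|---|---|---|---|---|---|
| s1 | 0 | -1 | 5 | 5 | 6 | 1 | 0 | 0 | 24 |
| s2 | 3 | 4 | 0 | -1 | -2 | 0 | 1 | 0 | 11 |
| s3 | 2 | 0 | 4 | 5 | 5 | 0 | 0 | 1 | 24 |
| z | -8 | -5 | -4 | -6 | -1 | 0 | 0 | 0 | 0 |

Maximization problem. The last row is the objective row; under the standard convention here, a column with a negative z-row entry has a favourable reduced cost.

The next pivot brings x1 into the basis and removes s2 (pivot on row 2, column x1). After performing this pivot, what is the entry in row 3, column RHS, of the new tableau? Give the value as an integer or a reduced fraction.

50/3

Pivot element is row 2, column x1: 3.
Normalize row 2: new (row 2, RHS) = 11/3 = 11/3.
row 3 ← row 3 − 2·(new row 2): 24 − 2·(11/3) = 50/3.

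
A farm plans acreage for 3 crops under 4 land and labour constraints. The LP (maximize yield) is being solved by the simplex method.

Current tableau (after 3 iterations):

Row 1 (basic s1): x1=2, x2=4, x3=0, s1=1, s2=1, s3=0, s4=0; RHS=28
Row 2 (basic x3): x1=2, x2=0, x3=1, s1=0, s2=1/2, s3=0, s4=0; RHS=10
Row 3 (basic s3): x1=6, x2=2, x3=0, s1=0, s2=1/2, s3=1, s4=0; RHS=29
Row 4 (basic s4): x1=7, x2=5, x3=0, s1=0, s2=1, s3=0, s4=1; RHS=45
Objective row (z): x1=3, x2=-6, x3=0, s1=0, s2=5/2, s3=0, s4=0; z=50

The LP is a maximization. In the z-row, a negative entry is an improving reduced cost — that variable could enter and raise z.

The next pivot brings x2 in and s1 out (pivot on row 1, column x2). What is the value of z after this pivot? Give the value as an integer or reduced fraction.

92

Minimum ratio for x2: 28/4 = 7.
z changes by −(z-row coeff of x2)·ratio = −(-6)·7 = 42.
New z = 50 + 42 = 92.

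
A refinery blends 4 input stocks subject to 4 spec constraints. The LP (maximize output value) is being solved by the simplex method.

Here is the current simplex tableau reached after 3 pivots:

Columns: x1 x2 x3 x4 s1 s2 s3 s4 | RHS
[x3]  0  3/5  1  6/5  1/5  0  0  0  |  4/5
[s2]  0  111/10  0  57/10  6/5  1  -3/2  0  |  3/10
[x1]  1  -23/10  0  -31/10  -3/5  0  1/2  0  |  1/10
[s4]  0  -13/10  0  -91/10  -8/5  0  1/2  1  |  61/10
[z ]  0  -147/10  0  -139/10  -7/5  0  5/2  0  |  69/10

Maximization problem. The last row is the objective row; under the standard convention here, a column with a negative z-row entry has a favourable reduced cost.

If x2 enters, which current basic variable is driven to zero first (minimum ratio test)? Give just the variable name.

Ratios: row 1 (x3): (4/5)/(3/5) = 4/3; row 2 (s2): (3/10)/(111/10) = 1/37; row 3 (x1): entry -23/10 ≤ 0, skip; row 4 (s4): entry -13/10 ≤ 0, skip.
Minimum ratio 1/37 is in the s2 row, so s2 leaves.

s2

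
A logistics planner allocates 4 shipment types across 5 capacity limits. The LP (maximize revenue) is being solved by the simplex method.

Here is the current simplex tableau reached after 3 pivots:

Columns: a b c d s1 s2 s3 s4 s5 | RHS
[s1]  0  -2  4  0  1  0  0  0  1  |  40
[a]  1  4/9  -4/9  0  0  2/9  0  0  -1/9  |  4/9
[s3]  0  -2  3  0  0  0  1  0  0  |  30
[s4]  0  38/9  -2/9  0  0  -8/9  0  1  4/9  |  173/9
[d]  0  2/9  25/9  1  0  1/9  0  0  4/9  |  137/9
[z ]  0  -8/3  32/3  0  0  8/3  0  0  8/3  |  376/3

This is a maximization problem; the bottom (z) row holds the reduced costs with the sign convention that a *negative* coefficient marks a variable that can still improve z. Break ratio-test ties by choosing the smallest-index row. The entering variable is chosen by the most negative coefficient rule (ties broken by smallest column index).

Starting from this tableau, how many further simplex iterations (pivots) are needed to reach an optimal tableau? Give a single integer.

1

pivot: b in, a out → z = 128
No improving column remains; optimal.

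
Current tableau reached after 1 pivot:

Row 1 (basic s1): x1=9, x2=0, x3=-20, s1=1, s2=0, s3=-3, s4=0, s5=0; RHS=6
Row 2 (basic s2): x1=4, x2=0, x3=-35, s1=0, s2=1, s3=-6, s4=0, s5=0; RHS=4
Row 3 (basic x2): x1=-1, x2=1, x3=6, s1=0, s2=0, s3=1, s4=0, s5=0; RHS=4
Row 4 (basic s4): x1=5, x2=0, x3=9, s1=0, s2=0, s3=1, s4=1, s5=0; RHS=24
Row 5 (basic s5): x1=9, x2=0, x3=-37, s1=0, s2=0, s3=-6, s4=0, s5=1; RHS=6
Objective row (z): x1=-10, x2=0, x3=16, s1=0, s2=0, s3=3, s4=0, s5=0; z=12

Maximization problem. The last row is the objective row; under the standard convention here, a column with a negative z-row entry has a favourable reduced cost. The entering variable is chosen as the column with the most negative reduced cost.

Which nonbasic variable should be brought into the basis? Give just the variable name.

x1

Objective-row coefficients: x1: -10, x2: 0, x3: 16, s1: 0, s2: 0, s3: 3, s4: 0, s5: 0.
The most negative is -10 in column x1, so x1 enters.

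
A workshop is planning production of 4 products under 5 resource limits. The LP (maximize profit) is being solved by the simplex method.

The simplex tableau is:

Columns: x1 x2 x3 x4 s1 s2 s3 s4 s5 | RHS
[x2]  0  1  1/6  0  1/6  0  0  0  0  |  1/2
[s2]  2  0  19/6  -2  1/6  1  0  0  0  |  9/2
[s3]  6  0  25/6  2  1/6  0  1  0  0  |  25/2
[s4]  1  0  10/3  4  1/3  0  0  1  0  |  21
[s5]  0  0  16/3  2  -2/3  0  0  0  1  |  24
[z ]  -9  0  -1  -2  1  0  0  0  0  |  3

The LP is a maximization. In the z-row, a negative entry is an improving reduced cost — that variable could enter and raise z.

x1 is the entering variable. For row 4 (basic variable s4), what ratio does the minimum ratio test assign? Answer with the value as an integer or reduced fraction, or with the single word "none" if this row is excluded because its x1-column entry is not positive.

21

Ratio = RHS / (x1 entry) = 21 / 1 = 21.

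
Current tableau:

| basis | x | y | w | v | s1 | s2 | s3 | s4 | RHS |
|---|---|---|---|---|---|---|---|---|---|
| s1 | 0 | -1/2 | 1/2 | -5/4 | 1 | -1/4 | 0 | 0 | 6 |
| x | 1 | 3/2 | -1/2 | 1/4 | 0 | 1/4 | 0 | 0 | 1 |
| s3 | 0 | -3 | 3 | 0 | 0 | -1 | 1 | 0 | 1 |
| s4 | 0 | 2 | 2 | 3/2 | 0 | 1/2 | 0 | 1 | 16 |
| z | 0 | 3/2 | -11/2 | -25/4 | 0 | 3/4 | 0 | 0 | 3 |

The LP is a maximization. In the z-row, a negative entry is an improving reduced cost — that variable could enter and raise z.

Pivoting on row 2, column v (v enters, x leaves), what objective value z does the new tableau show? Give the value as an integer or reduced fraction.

28

Minimum ratio for v: 1/(1/4) = 4.
z changes by −(z-row coeff of v)·ratio = −(-25/4)·4 = 25.
New z = 3 + 25 = 28.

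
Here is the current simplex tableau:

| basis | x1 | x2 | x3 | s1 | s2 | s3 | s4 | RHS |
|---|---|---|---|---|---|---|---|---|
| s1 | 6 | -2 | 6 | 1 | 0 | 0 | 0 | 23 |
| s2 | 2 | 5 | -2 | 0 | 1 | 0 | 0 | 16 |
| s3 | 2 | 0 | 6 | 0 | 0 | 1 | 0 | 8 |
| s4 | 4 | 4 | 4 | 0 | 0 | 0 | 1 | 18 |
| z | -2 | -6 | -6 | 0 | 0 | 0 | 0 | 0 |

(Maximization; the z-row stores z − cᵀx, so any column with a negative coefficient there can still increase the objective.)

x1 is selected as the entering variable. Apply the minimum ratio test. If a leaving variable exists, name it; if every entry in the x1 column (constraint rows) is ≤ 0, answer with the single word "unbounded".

Ratios: row 1 (s1): 23/6 = 23/6; row 2 (s2): 16/2 = 8; row 3 (s3): 8/2 = 4; row 4 (s4): 18/4 = 9/2.
Minimum ratio is in the s1 row, so s1 leaves.

s1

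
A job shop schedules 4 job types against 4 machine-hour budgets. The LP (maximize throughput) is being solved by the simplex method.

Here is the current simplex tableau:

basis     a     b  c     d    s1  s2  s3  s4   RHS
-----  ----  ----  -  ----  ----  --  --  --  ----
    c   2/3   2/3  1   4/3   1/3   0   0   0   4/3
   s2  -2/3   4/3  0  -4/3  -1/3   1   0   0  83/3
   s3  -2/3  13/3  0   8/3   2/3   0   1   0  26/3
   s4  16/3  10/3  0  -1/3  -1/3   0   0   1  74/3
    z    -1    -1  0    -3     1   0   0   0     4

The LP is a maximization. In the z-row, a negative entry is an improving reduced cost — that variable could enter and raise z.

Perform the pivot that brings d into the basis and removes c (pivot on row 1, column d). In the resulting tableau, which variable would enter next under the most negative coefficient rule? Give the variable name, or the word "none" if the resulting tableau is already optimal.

none

Pivot element 4/3. New z-row = old z-row − (-3)·(row 1/(4/3)).
Updated z-row coefficients: a: 1/2, b: 1/2, c: 9/4, d: 0, s1: 7/4, s2: 0, s3: 0, s4: 0.
No coefficient is strictly negative; the tableau after this pivot is optimal.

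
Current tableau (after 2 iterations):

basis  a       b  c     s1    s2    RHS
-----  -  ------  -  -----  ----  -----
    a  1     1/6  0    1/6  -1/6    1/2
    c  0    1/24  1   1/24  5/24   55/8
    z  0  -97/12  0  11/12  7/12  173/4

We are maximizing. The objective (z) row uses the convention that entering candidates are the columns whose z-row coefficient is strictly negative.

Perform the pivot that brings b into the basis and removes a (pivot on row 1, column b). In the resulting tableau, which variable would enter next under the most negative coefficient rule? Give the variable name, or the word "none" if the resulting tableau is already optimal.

s2

Pivot element 1/6. New z-row = old z-row − (-97/12)·(row 1/(1/6)).
Updated z-row coefficients: a: 97/2, b: 0, c: 0, s1: 9, s2: -15/2.
The most negative is -15/2 in column s2, so s2 would enter next.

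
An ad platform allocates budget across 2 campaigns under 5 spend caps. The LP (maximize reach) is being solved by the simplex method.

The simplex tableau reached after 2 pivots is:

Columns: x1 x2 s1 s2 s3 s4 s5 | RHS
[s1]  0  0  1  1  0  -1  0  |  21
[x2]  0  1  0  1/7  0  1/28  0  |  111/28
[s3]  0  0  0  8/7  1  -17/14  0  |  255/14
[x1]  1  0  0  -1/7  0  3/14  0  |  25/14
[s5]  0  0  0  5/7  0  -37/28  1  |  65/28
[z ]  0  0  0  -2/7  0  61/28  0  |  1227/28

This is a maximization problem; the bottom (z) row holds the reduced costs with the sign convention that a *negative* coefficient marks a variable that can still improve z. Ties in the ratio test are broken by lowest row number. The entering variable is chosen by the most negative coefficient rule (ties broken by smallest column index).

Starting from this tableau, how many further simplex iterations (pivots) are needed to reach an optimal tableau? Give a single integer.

pivot: s2 in, s5 out → z = 179/4
No improving column remains; optimal.

1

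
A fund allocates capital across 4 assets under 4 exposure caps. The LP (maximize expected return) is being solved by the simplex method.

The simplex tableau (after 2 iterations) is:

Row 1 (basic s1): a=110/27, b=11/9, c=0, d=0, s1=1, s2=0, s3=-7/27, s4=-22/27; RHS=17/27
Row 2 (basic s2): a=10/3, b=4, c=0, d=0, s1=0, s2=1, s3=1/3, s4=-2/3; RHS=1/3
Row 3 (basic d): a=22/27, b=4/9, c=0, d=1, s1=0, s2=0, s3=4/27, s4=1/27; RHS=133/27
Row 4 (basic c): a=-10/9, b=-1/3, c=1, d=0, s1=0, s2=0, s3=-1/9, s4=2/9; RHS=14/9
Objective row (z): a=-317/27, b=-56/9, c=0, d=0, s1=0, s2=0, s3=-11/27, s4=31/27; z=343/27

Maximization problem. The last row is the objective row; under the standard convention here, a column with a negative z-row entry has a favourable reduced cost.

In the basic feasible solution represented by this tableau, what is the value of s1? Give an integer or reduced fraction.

17/27

s1 is basic (row 1); its value is the RHS of that row: 17/27.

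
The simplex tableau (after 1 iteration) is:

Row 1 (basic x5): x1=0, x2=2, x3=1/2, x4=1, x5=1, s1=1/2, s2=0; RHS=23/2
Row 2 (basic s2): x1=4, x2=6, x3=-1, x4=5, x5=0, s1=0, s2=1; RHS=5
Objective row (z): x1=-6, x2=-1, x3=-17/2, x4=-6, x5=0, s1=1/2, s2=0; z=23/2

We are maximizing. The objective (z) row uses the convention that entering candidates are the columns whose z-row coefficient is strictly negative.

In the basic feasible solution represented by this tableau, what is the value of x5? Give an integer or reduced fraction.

23/2

x5 is basic (row 1); its value is the RHS of that row: 23/2.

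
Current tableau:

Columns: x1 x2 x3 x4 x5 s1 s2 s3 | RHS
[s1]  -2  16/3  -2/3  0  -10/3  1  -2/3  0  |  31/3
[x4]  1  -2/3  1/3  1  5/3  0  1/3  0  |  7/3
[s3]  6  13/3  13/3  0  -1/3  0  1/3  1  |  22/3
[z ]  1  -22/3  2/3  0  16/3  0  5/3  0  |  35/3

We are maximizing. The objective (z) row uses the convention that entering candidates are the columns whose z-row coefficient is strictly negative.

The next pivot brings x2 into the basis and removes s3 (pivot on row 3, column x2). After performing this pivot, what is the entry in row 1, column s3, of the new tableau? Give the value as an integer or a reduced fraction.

-16/13

Pivot element is row 3, column x2: 13/3.
Normalize row 3: new (row 3, s3) = 1/(13/3) = 3/13.
row 1 ← row 1 − (16/3)·(new row 3): 0 − (16/3)·(3/13) = -16/13.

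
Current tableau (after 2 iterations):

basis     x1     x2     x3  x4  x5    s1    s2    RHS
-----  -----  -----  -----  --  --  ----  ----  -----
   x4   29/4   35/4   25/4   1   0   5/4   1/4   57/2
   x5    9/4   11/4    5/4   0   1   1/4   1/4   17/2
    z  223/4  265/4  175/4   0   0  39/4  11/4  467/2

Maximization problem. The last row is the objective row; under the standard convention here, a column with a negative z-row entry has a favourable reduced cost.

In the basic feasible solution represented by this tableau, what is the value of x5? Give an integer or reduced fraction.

x5 is basic (row 2); its value is the RHS of that row: 17/2.

17/2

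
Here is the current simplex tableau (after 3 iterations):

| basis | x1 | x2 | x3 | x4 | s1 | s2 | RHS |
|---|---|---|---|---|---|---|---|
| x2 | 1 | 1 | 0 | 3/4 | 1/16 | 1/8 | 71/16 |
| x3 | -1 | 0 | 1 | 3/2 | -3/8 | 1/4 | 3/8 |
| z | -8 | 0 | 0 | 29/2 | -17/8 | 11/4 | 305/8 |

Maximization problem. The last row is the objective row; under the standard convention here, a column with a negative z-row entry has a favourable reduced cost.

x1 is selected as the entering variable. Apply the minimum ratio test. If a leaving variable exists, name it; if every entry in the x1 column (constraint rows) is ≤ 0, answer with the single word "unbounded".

x2

Ratios: row 1 (x2): (71/16)/1 = 71/16; row 2 (x3): entry -1 ≤ 0, skip.
Minimum ratio is in the x2 row, so x2 leaves.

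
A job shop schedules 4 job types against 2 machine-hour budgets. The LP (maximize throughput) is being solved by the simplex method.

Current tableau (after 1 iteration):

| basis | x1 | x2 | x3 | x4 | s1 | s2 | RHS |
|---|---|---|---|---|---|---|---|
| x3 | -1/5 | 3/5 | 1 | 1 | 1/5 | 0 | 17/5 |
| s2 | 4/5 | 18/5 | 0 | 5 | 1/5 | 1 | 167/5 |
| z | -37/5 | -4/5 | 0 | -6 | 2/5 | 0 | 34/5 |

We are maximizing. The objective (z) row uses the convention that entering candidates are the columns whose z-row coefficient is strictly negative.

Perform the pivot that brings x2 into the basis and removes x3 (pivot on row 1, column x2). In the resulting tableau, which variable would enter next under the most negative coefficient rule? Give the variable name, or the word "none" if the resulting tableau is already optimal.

x1

Pivot element 3/5. New z-row = old z-row − (-4/5)·(row 1/(3/5)).
Updated z-row coefficients: x1: -23/3, x2: 0, x3: 4/3, x4: -14/3, s1: 2/3, s2: 0.
The most negative is -23/3 in column x1, so x1 would enter next.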